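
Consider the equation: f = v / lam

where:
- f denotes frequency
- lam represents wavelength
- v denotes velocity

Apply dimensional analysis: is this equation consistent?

Yes

f (frequency) has dimensions [T^-1].
lam (wavelength) has dimensions [L].
v (velocity) has dimensions [L T^-1].

Left side: [T^-1]
Right side: [T^-1]

Both sides have the same dimensions, so the equation is dimensionally consistent.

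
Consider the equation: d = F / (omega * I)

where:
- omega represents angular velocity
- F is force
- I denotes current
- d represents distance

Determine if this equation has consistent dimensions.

No

omega (angular velocity) has dimensions [T^-1].
F (force) has dimensions [L M T^-2].
I (current) has dimensions [I].
d (distance) has dimensions [L].

Left side: [L]
Right side: [I^-1 L M T^-1]

The two sides have different dimensions, so the equation is NOT dimensionally consistent.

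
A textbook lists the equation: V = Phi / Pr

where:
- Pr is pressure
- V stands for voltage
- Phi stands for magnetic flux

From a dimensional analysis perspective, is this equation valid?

No

Pr (pressure) has dimensions [L^-1 M T^-2].
V (voltage) has dimensions [I^-1 L^2 M T^-3].
Phi (magnetic flux) has dimensions [I^-1 L^2 M T^-2].

Left side: [I^-1 L^2 M T^-3]
Right side: [I^-1 L^3]

The two sides have different dimensions, so the equation is NOT dimensionally consistent.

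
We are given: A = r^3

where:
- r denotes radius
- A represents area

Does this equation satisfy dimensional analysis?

No

r (radius) has dimensions [L].
A (area) has dimensions [L^2].

Left side: [L^2]
Right side: [L^3]

The two sides have different dimensions, so the equation is NOT dimensionally consistent.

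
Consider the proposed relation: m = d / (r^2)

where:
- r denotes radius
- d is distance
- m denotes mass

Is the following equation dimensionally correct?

No

r (radius) has dimensions [L].
d (distance) has dimensions [L].
m (mass) has dimensions [M].

Left side: [M]
Right side: [L^-1]

The two sides have different dimensions, so the equation is NOT dimensionally consistent.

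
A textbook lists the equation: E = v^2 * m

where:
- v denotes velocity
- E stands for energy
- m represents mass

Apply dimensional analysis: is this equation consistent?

Yes

v (velocity) has dimensions [L T^-1].
E (energy) has dimensions [L^2 M T^-2].
m (mass) has dimensions [M].

Left side: [L^2 M T^-2]
Right side: [L^2 M T^-2]

Both sides have the same dimensions, so the equation is dimensionally consistent.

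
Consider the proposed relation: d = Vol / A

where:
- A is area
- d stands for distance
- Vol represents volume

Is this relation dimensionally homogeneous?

Yes

A (area) has dimensions [L^2].
d (distance) has dimensions [L].
Vol (volume) has dimensions [L^3].

Left side: [L]
Right side: [L]

Both sides have the same dimensions, so the equation is dimensionally consistent.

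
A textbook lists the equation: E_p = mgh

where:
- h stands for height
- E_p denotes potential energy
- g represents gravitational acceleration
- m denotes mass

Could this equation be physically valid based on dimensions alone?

Yes

h (height) has dimensions [L].
E_p (potential energy) has dimensions [L^2 M T^-2].
g (gravitational acceleration) has dimensions [L T^-2].
m (mass) has dimensions [M].

Left side: [L^2 M T^-2]
Right side: [L^2 M T^-2]

Both sides have the same dimensions, so the equation is dimensionally consistent.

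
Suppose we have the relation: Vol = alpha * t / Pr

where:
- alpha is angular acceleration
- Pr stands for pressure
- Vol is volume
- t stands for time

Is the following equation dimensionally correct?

No

alpha (angular acceleration) has dimensions [T^-2].
Pr (pressure) has dimensions [L^-1 M T^-2].
Vol (volume) has dimensions [L^3].
t (time) has dimensions [T].

Left side: [L^3]
Right side: [L M^-1 T]

The two sides have different dimensions, so the equation is NOT dimensionally consistent.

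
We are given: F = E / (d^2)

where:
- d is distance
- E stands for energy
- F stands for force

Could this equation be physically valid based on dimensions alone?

No

d (distance) has dimensions [L].
E (energy) has dimensions [L^2 M T^-2].
F (force) has dimensions [L M T^-2].

Left side: [L M T^-2]
Right side: [M T^-2]

The two sides have different dimensions, so the equation is NOT dimensionally consistent.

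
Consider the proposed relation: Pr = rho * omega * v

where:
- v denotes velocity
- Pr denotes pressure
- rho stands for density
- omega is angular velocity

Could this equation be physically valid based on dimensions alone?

No

v (velocity) has dimensions [L T^-1].
Pr (pressure) has dimensions [L^-1 M T^-2].
rho (density) has dimensions [L^-3 M].
omega (angular velocity) has dimensions [T^-1].

Left side: [L^-1 M T^-2]
Right side: [L^-2 M T^-2]

The two sides have different dimensions, so the equation is NOT dimensionally consistent.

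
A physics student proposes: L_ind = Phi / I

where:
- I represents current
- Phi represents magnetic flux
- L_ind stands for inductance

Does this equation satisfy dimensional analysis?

Yes

I (current) has dimensions [I].
Phi (magnetic flux) has dimensions [I^-1 L^2 M T^-2].
L_ind (inductance) has dimensions [I^-2 L^2 M T^-2].

Left side: [I^-2 L^2 M T^-2]
Right side: [I^-2 L^2 M T^-2]

Both sides have the same dimensions, so the equation is dimensionally consistent.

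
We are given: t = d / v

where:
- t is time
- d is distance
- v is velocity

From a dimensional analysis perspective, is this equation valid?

Yes

t (time) has dimensions [T].
d (distance) has dimensions [L].
v (velocity) has dimensions [L T^-1].

Left side: [T]
Right side: [T]

Both sides have the same dimensions, so the equation is dimensionally consistent.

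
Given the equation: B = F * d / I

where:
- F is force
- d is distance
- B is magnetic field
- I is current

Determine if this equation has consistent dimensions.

No

F (force) has dimensions [L M T^-2].
d (distance) has dimensions [L].
B (magnetic field) has dimensions [I^-1 M T^-2].
I (current) has dimensions [I].

Left side: [I^-1 M T^-2]
Right side: [I^-1 L^2 M T^-2]

The two sides have different dimensions, so the equation is NOT dimensionally consistent.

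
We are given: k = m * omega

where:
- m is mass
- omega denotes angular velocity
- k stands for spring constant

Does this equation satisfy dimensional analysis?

No

m (mass) has dimensions [M].
omega (angular velocity) has dimensions [T^-1].
k (spring constant) has dimensions [M T^-2].

Left side: [M T^-2]
Right side: [M T^-1]

The two sides have different dimensions, so the equation is NOT dimensionally consistent.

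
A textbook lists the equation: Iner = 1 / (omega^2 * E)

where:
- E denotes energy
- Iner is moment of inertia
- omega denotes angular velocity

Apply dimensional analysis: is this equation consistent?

No

E (energy) has dimensions [L^2 M T^-2].
Iner (moment of inertia) has dimensions [L^2 M].
omega (angular velocity) has dimensions [T^-1].

Left side: [L^2 M]
Right side: [L^-2 M^-1 T^4]

The two sides have different dimensions, so the equation is NOT dimensionally consistent.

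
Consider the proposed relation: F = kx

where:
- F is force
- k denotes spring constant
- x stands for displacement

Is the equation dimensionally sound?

Yes

F (force) has dimensions [L M T^-2].
k (spring constant) has dimensions [M T^-2].
x (displacement) has dimensions [L].

Left side: [L M T^-2]
Right side: [L M T^-2]

Both sides have the same dimensions, so the equation is dimensionally consistent.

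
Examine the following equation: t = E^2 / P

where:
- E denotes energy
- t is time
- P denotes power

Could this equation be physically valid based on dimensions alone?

No

E (energy) has dimensions [L^2 M T^-2].
t (time) has dimensions [T].
P (power) has dimensions [L^2 M T^-3].

Left side: [T]
Right side: [L^2 M T^-1]

The two sides have different dimensions, so the equation is NOT dimensionally consistent.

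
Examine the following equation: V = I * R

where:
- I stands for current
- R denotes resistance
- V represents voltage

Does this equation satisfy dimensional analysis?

Yes

I (current) has dimensions [I].
R (resistance) has dimensions [I^-2 L^2 M T^-3].
V (voltage) has dimensions [I^-1 L^2 M T^-3].

Left side: [I^-1 L^2 M T^-3]
Right side: [I^-1 L^2 M T^-3]

Both sides have the same dimensions, so the equation is dimensionally consistent.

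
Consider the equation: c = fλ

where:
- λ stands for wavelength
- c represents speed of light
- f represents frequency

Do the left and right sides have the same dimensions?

Yes

λ (wavelength) has dimensions [L].
c (speed of light) has dimensions [L T^-1].
f (frequency) has dimensions [T^-1].

Left side: [L T^-1]
Right side: [L T^-1]

Both sides have the same dimensions, so the equation is dimensionally consistent.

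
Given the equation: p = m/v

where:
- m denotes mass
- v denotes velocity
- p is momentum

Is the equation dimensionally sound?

No

m (mass) has dimensions [M].
v (velocity) has dimensions [L T^-1].
p (momentum) has dimensions [L M T^-1].

Left side: [L M T^-1]
Right side: [L^-1 M T]

The two sides have different dimensions, so the equation is NOT dimensionally consistent.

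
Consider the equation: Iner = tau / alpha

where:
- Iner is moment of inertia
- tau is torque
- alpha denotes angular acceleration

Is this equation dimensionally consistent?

Yes

Iner (moment of inertia) has dimensions [L^2 M].
tau (torque) has dimensions [L^2 M T^-2].
alpha (angular acceleration) has dimensions [T^-2].

Left side: [L^2 M]
Right side: [L^2 M]

Both sides have the same dimensions, so the equation is dimensionally consistent.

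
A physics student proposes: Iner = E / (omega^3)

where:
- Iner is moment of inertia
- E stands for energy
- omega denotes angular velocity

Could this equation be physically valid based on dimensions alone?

No

Iner (moment of inertia) has dimensions [L^2 M].
E (energy) has dimensions [L^2 M T^-2].
omega (angular velocity) has dimensions [T^-1].

Left side: [L^2 M]
Right side: [L^2 M T]

The two sides have different dimensions, so the equation is NOT dimensionally consistent.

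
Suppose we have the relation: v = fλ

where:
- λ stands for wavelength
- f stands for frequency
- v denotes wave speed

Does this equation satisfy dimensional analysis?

Yes

λ (wavelength) has dimensions [L].
f (frequency) has dimensions [T^-1].
v (wave speed) has dimensions [L T^-1].

Left side: [L T^-1]
Right side: [L T^-1]

Both sides have the same dimensions, so the equation is dimensionally consistent.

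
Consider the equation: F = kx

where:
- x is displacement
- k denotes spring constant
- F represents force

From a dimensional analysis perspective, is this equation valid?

Yes

x (displacement) has dimensions [L].
k (spring constant) has dimensions [M T^-2].
F (force) has dimensions [L M T^-2].

Left side: [L M T^-2]
Right side: [L M T^-2]

Both sides have the same dimensions, so the equation is dimensionally consistent.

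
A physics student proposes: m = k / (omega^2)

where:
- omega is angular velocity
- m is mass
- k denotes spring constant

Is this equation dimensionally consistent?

Yes

omega (angular velocity) has dimensions [T^-1].
m (mass) has dimensions [M].
k (spring constant) has dimensions [M T^-2].

Left side: [M]
Right side: [M]

Both sides have the same dimensions, so the equation is dimensionally consistent.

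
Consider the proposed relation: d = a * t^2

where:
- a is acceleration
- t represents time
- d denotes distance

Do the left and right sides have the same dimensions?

Yes

a (acceleration) has dimensions [L T^-2].
t (time) has dimensions [T].
d (distance) has dimensions [L].

Left side: [L]
Right side: [L]

Both sides have the same dimensions, so the equation is dimensionally consistent.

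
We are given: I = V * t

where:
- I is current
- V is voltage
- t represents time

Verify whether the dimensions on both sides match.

No

I (current) has dimensions [I].
V (voltage) has dimensions [I^-1 L^2 M T^-3].
t (time) has dimensions [T].

Left side: [I]
Right side: [I^-1 L^2 M T^-2]

The two sides have different dimensions, so the equation is NOT dimensionally consistent.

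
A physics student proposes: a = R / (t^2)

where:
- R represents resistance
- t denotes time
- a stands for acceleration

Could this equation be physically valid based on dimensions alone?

No

R (resistance) has dimensions [I^-2 L^2 M T^-3].
t (time) has dimensions [T].
a (acceleration) has dimensions [L T^-2].

Left side: [L T^-2]
Right side: [I^-2 L^2 M T^-5]

The two sides have different dimensions, so the equation is NOT dimensionally consistent.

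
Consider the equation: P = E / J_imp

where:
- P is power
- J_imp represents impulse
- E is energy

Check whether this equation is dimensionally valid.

No

P (power) has dimensions [L^2 M T^-3].
J_imp (impulse) has dimensions [L M T^-1].
E (energy) has dimensions [L^2 M T^-2].

Left side: [L^2 M T^-3]
Right side: [L T^-1]

The two sides have different dimensions, so the equation is NOT dimensionally consistent.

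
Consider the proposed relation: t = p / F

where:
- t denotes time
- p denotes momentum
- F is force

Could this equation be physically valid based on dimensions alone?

Yes

t (time) has dimensions [T].
p (momentum) has dimensions [L M T^-1].
F (force) has dimensions [L M T^-2].

Left side: [T]
Right side: [T]

Both sides have the same dimensions, so the equation is dimensionally consistent.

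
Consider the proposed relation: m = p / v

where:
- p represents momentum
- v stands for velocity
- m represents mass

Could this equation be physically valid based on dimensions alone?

Yes

p (momentum) has dimensions [L M T^-1].
v (velocity) has dimensions [L T^-1].
m (mass) has dimensions [M].

Left side: [M]
Right side: [M]

Both sides have the same dimensions, so the equation is dimensionally consistent.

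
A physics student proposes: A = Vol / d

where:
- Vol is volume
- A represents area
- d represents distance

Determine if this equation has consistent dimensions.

Yes

Vol (volume) has dimensions [L^3].
A (area) has dimensions [L^2].
d (distance) has dimensions [L].

Left side: [L^2]
Right side: [L^2]

Both sides have the same dimensions, so the equation is dimensionally consistent.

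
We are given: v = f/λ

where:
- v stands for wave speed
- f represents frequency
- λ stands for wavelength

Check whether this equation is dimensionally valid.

No

v (wave speed) has dimensions [L T^-1].
f (frequency) has dimensions [T^-1].
λ (wavelength) has dimensions [L].

Left side: [L T^-1]
Right side: [L^-1 T^-1]

The two sides have different dimensions, so the equation is NOT dimensionally consistent.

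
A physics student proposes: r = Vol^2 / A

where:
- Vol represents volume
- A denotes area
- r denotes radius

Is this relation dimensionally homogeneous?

No

Vol (volume) has dimensions [L^3].
A (area) has dimensions [L^2].
r (radius) has dimensions [L].

Left side: [L]
Right side: [L^4]

The two sides have different dimensions, so the equation is NOT dimensionally consistent.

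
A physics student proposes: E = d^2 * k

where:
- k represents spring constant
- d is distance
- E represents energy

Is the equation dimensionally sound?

Yes

k (spring constant) has dimensions [M T^-2].
d (distance) has dimensions [L].
E (energy) has dimensions [L^2 M T^-2].

Left side: [L^2 M T^-2]
Right side: [L^2 M T^-2]

Both sides have the same dimensions, so the equation is dimensionally consistent.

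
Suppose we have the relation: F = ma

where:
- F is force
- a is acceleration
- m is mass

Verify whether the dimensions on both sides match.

Yes

F (force) has dimensions [L M T^-2].
a (acceleration) has dimensions [L T^-2].
m (mass) has dimensions [M].

Left side: [L M T^-2]
Right side: [L M T^-2]

Both sides have the same dimensions, so the equation is dimensionally consistent.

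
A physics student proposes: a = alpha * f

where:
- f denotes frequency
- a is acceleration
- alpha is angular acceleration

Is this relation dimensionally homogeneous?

No

f (frequency) has dimensions [T^-1].
a (acceleration) has dimensions [L T^-2].
alpha (angular acceleration) has dimensions [T^-2].

Left side: [L T^-2]
Right side: [T^-3]

The two sides have different dimensions, so the equation is NOT dimensionally consistent.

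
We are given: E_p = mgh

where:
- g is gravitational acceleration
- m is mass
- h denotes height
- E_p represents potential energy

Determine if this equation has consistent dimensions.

Yes

g (gravitational acceleration) has dimensions [L T^-2].
m (mass) has dimensions [M].
h (height) has dimensions [L].
E_p (potential energy) has dimensions [L^2 M T^-2].

Left side: [L^2 M T^-2]
Right side: [L^2 M T^-2]

Both sides have the same dimensions, so the equation is dimensionally consistent.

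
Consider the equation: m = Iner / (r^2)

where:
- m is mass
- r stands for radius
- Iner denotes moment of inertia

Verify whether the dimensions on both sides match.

Yes

m (mass) has dimensions [M].
r (radius) has dimensions [L].
Iner (moment of inertia) has dimensions [L^2 M].

Left side: [M]
Right side: [M]

Both sides have the same dimensions, so the equation is dimensionally consistent.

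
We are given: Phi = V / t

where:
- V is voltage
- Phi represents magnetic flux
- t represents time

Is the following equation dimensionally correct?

No

V (voltage) has dimensions [I^-1 L^2 M T^-3].
Phi (magnetic flux) has dimensions [I^-1 L^2 M T^-2].
t (time) has dimensions [T].

Left side: [I^-1 L^2 M T^-2]
Right side: [I^-1 L^2 M T^-4]

The two sides have different dimensions, so the equation is NOT dimensionally consistent.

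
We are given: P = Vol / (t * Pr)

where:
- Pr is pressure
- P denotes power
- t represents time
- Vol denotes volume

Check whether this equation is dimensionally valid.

No

Pr (pressure) has dimensions [L^-1 M T^-2].
P (power) has dimensions [L^2 M T^-3].
t (time) has dimensions [T].
Vol (volume) has dimensions [L^3].

Left side: [L^2 M T^-3]
Right side: [L^4 M^-1 T]

The two sides have different dimensions, so the equation is NOT dimensionally consistent.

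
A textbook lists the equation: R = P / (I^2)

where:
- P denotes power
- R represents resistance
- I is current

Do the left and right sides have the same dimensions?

Yes

P (power) has dimensions [L^2 M T^-3].
R (resistance) has dimensions [I^-2 L^2 M T^-3].
I (current) has dimensions [I].

Left side: [I^-2 L^2 M T^-3]
Right side: [I^-2 L^2 M T^-3]

Both sides have the same dimensions, so the equation is dimensionally consistent.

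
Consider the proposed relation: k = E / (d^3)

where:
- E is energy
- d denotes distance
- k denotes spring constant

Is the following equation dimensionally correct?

No

E (energy) has dimensions [L^2 M T^-2].
d (distance) has dimensions [L].
k (spring constant) has dimensions [M T^-2].

Left side: [M T^-2]
Right side: [L^-1 M T^-2]

The two sides have different dimensions, so the equation is NOT dimensionally consistent.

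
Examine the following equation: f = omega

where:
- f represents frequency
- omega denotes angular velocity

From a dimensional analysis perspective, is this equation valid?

Yes

f (frequency) has dimensions [T^-1].
omega (angular velocity) has dimensions [T^-1].

Left side: [T^-1]
Right side: [T^-1]

Both sides have the same dimensions, so the equation is dimensionally consistent.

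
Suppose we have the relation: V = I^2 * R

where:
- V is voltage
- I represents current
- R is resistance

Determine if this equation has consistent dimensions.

No

V (voltage) has dimensions [I^-1 L^2 M T^-3].
I (current) has dimensions [I].
R (resistance) has dimensions [I^-2 L^2 M T^-3].

Left side: [I^-1 L^2 M T^-3]
Right side: [L^2 M T^-3]

The two sides have different dimensions, so the equation is NOT dimensionally consistent.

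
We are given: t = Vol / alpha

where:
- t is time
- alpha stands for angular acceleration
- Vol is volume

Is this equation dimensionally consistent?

No

t (time) has dimensions [T].
alpha (angular acceleration) has dimensions [T^-2].
Vol (volume) has dimensions [L^3].

Left side: [T]
Right side: [L^3 T^2]

The two sides have different dimensions, so the equation is NOT dimensionally consistent.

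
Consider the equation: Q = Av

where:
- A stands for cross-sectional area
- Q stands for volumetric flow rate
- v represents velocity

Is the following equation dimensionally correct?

Yes

A (cross-sectional area) has dimensions [L^2].
Q (volumetric flow rate) has dimensions [L^3 T^-1].
v (velocity) has dimensions [L T^-1].

Left side: [L^3 T^-1]
Right side: [L^3 T^-1]

Both sides have the same dimensions, so the equation is dimensionally consistent.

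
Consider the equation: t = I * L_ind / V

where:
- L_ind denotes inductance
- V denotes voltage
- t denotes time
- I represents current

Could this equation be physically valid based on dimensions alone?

Yes

L_ind (inductance) has dimensions [I^-2 L^2 M T^-2].
V (voltage) has dimensions [I^-1 L^2 M T^-3].
t (time) has dimensions [T].
I (current) has dimensions [I].

Left side: [T]
Right side: [T]

Both sides have the same dimensions, so the equation is dimensionally consistent.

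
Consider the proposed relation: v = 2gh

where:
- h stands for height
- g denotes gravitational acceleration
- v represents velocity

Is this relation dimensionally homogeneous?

No

h (height) has dimensions [L].
g (gravitational acceleration) has dimensions [L T^-2].
v (velocity) has dimensions [L T^-1].

Left side: [L T^-1]
Right side: [L^2 T^-2]

The two sides have different dimensions, so the equation is NOT dimensionally consistent.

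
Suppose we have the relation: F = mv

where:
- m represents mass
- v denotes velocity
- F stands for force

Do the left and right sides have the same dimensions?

No

m (mass) has dimensions [M].
v (velocity) has dimensions [L T^-1].
F (force) has dimensions [L M T^-2].

Left side: [L M T^-2]
Right side: [L M T^-1]

The two sides have different dimensions, so the equation is NOT dimensionally consistent.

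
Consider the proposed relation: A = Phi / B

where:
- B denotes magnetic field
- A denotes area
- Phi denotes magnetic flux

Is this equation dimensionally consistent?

Yes

B (magnetic field) has dimensions [I^-1 M T^-2].
A (area) has dimensions [L^2].
Phi (magnetic flux) has dimensions [I^-1 L^2 M T^-2].

Left side: [L^2]
Right side: [L^2]

Both sides have the same dimensions, so the equation is dimensionally consistent.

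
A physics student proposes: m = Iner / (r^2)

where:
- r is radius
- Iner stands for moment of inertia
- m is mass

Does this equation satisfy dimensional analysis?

Yes

r (radius) has dimensions [L].
Iner (moment of inertia) has dimensions [L^2 M].
m (mass) has dimensions [M].

Left side: [M]
Right side: [M]

Both sides have the same dimensions, so the equation is dimensionally consistent.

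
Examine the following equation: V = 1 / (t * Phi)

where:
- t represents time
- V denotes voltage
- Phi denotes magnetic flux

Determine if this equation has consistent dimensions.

No

t (time) has dimensions [T].
V (voltage) has dimensions [I^-1 L^2 M T^-3].
Phi (magnetic flux) has dimensions [I^-1 L^2 M T^-2].

Left side: [I^-1 L^2 M T^-3]
Right side: [I L^-2 M^-1 T]

The two sides have different dimensions, so the equation is NOT dimensionally consistent.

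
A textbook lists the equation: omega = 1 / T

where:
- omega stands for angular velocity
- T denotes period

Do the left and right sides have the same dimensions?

Yes

omega (angular velocity) has dimensions [T^-1].
T (period) has dimensions [T].

Left side: [T^-1]
Right side: [T^-1]

Both sides have the same dimensions, so the equation is dimensionally consistent.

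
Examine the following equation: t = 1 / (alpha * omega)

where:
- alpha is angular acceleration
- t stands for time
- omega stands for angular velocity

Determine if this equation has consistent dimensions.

No

alpha (angular acceleration) has dimensions [T^-2].
t (time) has dimensions [T].
omega (angular velocity) has dimensions [T^-1].

Left side: [T]
Right side: [T^3]

The two sides have different dimensions, so the equation is NOT dimensionally consistent.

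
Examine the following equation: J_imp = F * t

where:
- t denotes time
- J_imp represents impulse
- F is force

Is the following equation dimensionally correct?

Yes

t (time) has dimensions [T].
J_imp (impulse) has dimensions [L M T^-1].
F (force) has dimensions [L M T^-2].

Left side: [L M T^-1]
Right side: [L M T^-1]

Both sides have the same dimensions, so the equation is dimensionally consistent.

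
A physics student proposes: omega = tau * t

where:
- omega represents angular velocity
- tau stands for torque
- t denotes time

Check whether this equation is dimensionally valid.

No

omega (angular velocity) has dimensions [T^-1].
tau (torque) has dimensions [L^2 M T^-2].
t (time) has dimensions [T].

Left side: [T^-1]
Right side: [L^2 M T^-1]

The two sides have different dimensions, so the equation is NOT dimensionally consistent.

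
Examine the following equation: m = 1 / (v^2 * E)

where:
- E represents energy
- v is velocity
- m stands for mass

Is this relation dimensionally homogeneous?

No

E (energy) has dimensions [L^2 M T^-2].
v (velocity) has dimensions [L T^-1].
m (mass) has dimensions [M].

Left side: [M]
Right side: [L^-4 M^-1 T^4]

The two sides have different dimensions, so the equation is NOT dimensionally consistent.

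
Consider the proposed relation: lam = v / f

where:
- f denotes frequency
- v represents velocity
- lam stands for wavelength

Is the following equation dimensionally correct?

Yes

f (frequency) has dimensions [T^-1].
v (velocity) has dimensions [L T^-1].
lam (wavelength) has dimensions [L].

Left side: [L]
Right side: [L]

Both sides have the same dimensions, so the equation is dimensionally consistent.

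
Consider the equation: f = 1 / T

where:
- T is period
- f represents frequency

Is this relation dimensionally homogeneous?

Yes

T (period) has dimensions [T].
f (frequency) has dimensions [T^-1].

Left side: [T^-1]
Right side: [T^-1]

Both sides have the same dimensions, so the equation is dimensionally consistent.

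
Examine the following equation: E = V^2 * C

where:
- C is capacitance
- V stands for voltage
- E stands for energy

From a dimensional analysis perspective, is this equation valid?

Yes

C (capacitance) has dimensions [I^2 L^-2 M^-1 T^4].
V (voltage) has dimensions [I^-1 L^2 M T^-3].
E (energy) has dimensions [L^2 M T^-2].

Left side: [L^2 M T^-2]
Right side: [L^2 M T^-2]

Both sides have the same dimensions, so the equation is dimensionally consistent.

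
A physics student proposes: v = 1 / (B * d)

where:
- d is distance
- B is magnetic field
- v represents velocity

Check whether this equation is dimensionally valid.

No

d (distance) has dimensions [L].
B (magnetic field) has dimensions [I^-1 M T^-2].
v (velocity) has dimensions [L T^-1].

Left side: [L T^-1]
Right side: [I L^-1 M^-1 T^2]

The two sides have different dimensions, so the equation is NOT dimensionally consistent.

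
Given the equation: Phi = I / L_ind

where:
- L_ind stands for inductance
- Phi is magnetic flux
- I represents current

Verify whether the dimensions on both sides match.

No

L_ind (inductance) has dimensions [I^-2 L^2 M T^-2].
Phi (magnetic flux) has dimensions [I^-1 L^2 M T^-2].
I (current) has dimensions [I].

Left side: [I^-1 L^2 M T^-2]
Right side: [I^3 L^-2 M^-1 T^2]

The two sides have different dimensions, so the equation is NOT dimensionally consistent.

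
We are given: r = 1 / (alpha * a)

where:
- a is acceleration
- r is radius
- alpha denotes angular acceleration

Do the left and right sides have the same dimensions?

No

a (acceleration) has dimensions [L T^-2].
r (radius) has dimensions [L].
alpha (angular acceleration) has dimensions [T^-2].

Left side: [L]
Right side: [L^-1 T^4]

The two sides have different dimensions, so the equation is NOT dimensionally consistent.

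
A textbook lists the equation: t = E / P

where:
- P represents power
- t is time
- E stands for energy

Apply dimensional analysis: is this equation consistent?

Yes

P (power) has dimensions [L^2 M T^-3].
t (time) has dimensions [T].
E (energy) has dimensions [L^2 M T^-2].

Left side: [T]
Right side: [T]

Both sides have the same dimensions, so the equation is dimensionally consistent.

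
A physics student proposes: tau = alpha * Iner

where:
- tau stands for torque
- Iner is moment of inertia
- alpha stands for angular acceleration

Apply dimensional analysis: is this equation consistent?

Yes

tau (torque) has dimensions [L^2 M T^-2].
Iner (moment of inertia) has dimensions [L^2 M].
alpha (angular acceleration) has dimensions [T^-2].

Left side: [L^2 M T^-2]
Right side: [L^2 M T^-2]

Both sides have the same dimensions, so the equation is dimensionally consistent.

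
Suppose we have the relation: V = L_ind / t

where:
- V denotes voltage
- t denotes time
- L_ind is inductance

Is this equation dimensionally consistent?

No

V (voltage) has dimensions [I^-1 L^2 M T^-3].
t (time) has dimensions [T].
L_ind (inductance) has dimensions [I^-2 L^2 M T^-2].

Left side: [I^-1 L^2 M T^-3]
Right side: [I^-2 L^2 M T^-3]

The two sides have different dimensions, so the equation is NOT dimensionally consistent.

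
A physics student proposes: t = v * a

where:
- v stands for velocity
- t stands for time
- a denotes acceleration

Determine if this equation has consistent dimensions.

No

v (velocity) has dimensions [L T^-1].
t (time) has dimensions [T].
a (acceleration) has dimensions [L T^-2].

Left side: [T]
Right side: [L^2 T^-3]

The two sides have different dimensions, so the equation is NOT dimensionally consistent.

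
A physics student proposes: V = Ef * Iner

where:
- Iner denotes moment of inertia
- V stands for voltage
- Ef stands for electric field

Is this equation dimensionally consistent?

No

Iner (moment of inertia) has dimensions [L^2 M].
V (voltage) has dimensions [I^-1 L^2 M T^-3].
Ef (electric field) has dimensions [I^-1 L M T^-3].

Left side: [I^-1 L^2 M T^-3]
Right side: [I^-1 L^3 M^2 T^-3]

The two sides have different dimensions, so the equation is NOT dimensionally consistent.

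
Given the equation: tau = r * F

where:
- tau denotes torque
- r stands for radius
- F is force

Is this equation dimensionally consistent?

Yes

tau (torque) has dimensions [L^2 M T^-2].
r (radius) has dimensions [L].
F (force) has dimensions [L M T^-2].

Left side: [L^2 M T^-2]
Right side: [L^2 M T^-2]

Both sides have the same dimensions, so the equation is dimensionally consistent.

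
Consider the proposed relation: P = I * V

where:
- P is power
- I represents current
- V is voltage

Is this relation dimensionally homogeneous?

Yes

P (power) has dimensions [L^2 M T^-3].
I (current) has dimensions [I].
V (voltage) has dimensions [I^-1 L^2 M T^-3].

Left side: [L^2 M T^-3]
Right side: [L^2 M T^-3]

Both sides have the same dimensions, so the equation is dimensionally consistent.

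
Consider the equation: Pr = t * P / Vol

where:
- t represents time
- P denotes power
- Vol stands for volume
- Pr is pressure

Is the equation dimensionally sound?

Yes

t (time) has dimensions [T].
P (power) has dimensions [L^2 M T^-3].
Vol (volume) has dimensions [L^3].
Pr (pressure) has dimensions [L^-1 M T^-2].

Left side: [L^-1 M T^-2]
Right side: [L^-1 M T^-2]

Both sides have the same dimensions, so the equation is dimensionally consistent.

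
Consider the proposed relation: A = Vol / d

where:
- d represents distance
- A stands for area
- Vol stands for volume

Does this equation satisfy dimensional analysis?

Yes

d (distance) has dimensions [L].
A (area) has dimensions [L^2].
Vol (volume) has dimensions [L^3].

Left side: [L^2]
Right side: [L^2]

Both sides have the same dimensions, so the equation is dimensionally consistent.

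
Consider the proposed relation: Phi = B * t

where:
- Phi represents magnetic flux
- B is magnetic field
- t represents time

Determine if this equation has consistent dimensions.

No

Phi (magnetic flux) has dimensions [I^-1 L^2 M T^-2].
B (magnetic field) has dimensions [I^-1 M T^-2].
t (time) has dimensions [T].

Left side: [I^-1 L^2 M T^-2]
Right side: [I^-1 M T^-1]

The two sides have different dimensions, so the equation is NOT dimensionally consistent.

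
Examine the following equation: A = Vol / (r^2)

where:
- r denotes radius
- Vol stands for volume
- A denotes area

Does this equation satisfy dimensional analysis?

No

r (radius) has dimensions [L].
Vol (volume) has dimensions [L^3].
A (area) has dimensions [L^2].

Left side: [L^2]
Right side: [L]

The two sides have different dimensions, so the equation is NOT dimensionally consistent.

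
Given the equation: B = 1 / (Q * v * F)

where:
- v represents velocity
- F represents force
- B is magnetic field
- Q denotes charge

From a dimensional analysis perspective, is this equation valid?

No

v (velocity) has dimensions [L T^-1].
F (force) has dimensions [L M T^-2].
B (magnetic field) has dimensions [I^-1 M T^-2].
Q (charge) has dimensions [I T].

Left side: [I^-1 M T^-2]
Right side: [I^-1 L^-2 M^-1 T^2]

The two sides have different dimensions, so the equation is NOT dimensionally consistent.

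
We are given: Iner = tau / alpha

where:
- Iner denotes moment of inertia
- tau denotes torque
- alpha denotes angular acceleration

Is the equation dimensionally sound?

Yes

Iner (moment of inertia) has dimensions [L^2 M].
tau (torque) has dimensions [L^2 M T^-2].
alpha (angular acceleration) has dimensions [T^-2].

Left side: [L^2 M]
Right side: [L^2 M]

Both sides have the same dimensions, so the equation is dimensionally consistent.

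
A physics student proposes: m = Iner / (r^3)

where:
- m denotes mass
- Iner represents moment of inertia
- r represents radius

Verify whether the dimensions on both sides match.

No

m (mass) has dimensions [M].
Iner (moment of inertia) has dimensions [L^2 M].
r (radius) has dimensions [L].

Left side: [M]
Right side: [L^-1 M]

The two sides have different dimensions, so the equation is NOT dimensionally consistent.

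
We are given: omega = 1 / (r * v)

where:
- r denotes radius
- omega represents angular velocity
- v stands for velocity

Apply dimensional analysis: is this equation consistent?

No

r (radius) has dimensions [L].
omega (angular velocity) has dimensions [T^-1].
v (velocity) has dimensions [L T^-1].

Left side: [T^-1]
Right side: [L^-2 T]

The two sides have different dimensions, so the equation is NOT dimensionally consistent.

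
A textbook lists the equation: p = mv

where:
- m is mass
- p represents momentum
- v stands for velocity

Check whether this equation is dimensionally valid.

Yes

m (mass) has dimensions [M].
p (momentum) has dimensions [L M T^-1].
v (velocity) has dimensions [L T^-1].

Left side: [L M T^-1]
Right side: [L M T^-1]

Both sides have the same dimensions, so the equation is dimensionally consistent.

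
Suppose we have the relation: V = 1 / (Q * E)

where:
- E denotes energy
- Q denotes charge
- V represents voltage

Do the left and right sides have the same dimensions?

No

E (energy) has dimensions [L^2 M T^-2].
Q (charge) has dimensions [I T].
V (voltage) has dimensions [I^-1 L^2 M T^-3].

Left side: [I^-1 L^2 M T^-3]
Right side: [I^-1 L^-2 M^-1 T]

The two sides have different dimensions, so the equation is NOT dimensionally consistent.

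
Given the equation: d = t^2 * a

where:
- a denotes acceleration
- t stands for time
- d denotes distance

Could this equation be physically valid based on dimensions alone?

Yes

a (acceleration) has dimensions [L T^-2].
t (time) has dimensions [T].
d (distance) has dimensions [L].

Left side: [L]
Right side: [L]

Both sides have the same dimensions, so the equation is dimensionally consistent.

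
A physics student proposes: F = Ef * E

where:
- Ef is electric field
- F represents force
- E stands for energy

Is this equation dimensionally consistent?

No

Ef (electric field) has dimensions [I^-1 L M T^-3].
F (force) has dimensions [L M T^-2].
E (energy) has dimensions [L^2 M T^-2].

Left side: [L M T^-2]
Right side: [I^-1 L^3 M^2 T^-5]

The two sides have different dimensions, so the equation is NOT dimensionally consistent.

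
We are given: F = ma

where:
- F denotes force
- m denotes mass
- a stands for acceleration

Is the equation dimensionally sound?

Yes

F (force) has dimensions [L M T^-2].
m (mass) has dimensions [M].
a (acceleration) has dimensions [L T^-2].

Left side: [L M T^-2]
Right side: [L M T^-2]

Both sides have the same dimensions, so the equation is dimensionally consistent.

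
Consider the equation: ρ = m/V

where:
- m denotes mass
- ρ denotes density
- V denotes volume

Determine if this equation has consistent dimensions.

Yes

m (mass) has dimensions [M].
ρ (density) has dimensions [L^-3 M].
V (volume) has dimensions [L^3].

Left side: [L^-3 M]
Right side: [L^-3 M]

Both sides have the same dimensions, so the equation is dimensionally consistent.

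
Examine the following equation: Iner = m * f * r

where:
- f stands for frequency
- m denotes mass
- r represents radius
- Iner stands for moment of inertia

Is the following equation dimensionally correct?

No

f (frequency) has dimensions [T^-1].
m (mass) has dimensions [M].
r (radius) has dimensions [L].
Iner (moment of inertia) has dimensions [L^2 M].

Left side: [L^2 M]
Right side: [L M T^-1]

The two sides have different dimensions, so the equation is NOT dimensionally consistent.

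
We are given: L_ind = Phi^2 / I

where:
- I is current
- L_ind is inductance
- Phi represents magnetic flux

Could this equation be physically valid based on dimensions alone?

No

I (current) has dimensions [I].
L_ind (inductance) has dimensions [I^-2 L^2 M T^-2].
Phi (magnetic flux) has dimensions [I^-1 L^2 M T^-2].

Left side: [I^-2 L^2 M T^-2]
Right side: [I^-3 L^4 M^2 T^-4]

The two sides have different dimensions, so the equation is NOT dimensionally consistent.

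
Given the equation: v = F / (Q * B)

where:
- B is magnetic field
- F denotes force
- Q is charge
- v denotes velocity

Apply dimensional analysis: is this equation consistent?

Yes

B (magnetic field) has dimensions [I^-1 M T^-2].
F (force) has dimensions [L M T^-2].
Q (charge) has dimensions [I T].
v (velocity) has dimensions [L T^-1].

Left side: [L T^-1]
Right side: [L T^-1]

Both sides have the same dimensions, so the equation is dimensionally consistent.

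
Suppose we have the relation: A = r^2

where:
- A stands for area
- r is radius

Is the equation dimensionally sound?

Yes

A (area) has dimensions [L^2].
r (radius) has dimensions [L].

Left side: [L^2]
Right side: [L^2]

Both sides have the same dimensions, so the equation is dimensionally consistent.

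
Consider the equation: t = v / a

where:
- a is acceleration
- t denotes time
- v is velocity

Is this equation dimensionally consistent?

Yes

a (acceleration) has dimensions [L T^-2].
t (time) has dimensions [T].
v (velocity) has dimensions [L T^-1].

Left side: [T]
Right side: [T]

Both sides have the same dimensions, so the equation is dimensionally consistent.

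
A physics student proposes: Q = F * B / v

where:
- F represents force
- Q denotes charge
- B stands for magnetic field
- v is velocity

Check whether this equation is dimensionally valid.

No

F (force) has dimensions [L M T^-2].
Q (charge) has dimensions [I T].
B (magnetic field) has dimensions [I^-1 M T^-2].
v (velocity) has dimensions [L T^-1].

Left side: [I T]
Right side: [I^-1 M^2 T^-3]

The two sides have different dimensions, so the equation is NOT dimensionally consistent.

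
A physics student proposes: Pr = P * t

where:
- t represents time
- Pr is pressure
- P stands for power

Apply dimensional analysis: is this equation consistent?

No

t (time) has dimensions [T].
Pr (pressure) has dimensions [L^-1 M T^-2].
P (power) has dimensions [L^2 M T^-3].

Left side: [L^-1 M T^-2]
Right side: [L^2 M T^-2]

The two sides have different dimensions, so the equation is NOT dimensionally consistent.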